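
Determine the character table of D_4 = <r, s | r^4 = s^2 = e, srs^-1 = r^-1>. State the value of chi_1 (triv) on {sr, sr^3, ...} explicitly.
Conjugacy classes: {e} of size 1, {r^2} of size 1, {r^1, r^3} of size 2, {s, sr^2, ...} of size 2, {sr, sr^3, ...} of size 2.
Character table:
  irrep \ class              {e} (size 1)  {r^2} (size 1)  {r^1, r^3} (size 2)  {s, sr^2, ...} (size 2)  {sr, sr^3, ...} (size 2)
  chi_1 (triv)               1             1               1                    1                        1                       
  chi_2 (sign: r->1, s->-1)  1             1               1                    -1                       -1                      
  chi_3 (r->-1, s->1)        1             1               -1                   1                        -1                      
  chi_4 (r->-1, s->-1)       1             1               -1                   -1                       1                       
  chi_5 (2d, j=1)            2             -2              0                    0                        0                       

Spot check: chi_1 (triv) on {sr, sr^3, ...} = 1.

Why: D_4 has order 2*4 = 8 with 5 conjugacy classes, hence 5 irreducibles. Sum of squared dims 1 + 1 + 1 + 1 + 4 = 8 = |G|. Linear characters come from the abelianisation; the 2-dimensional irreps have character r^k -> 2*cos(2*pi*j*k/4), reflections -> 0.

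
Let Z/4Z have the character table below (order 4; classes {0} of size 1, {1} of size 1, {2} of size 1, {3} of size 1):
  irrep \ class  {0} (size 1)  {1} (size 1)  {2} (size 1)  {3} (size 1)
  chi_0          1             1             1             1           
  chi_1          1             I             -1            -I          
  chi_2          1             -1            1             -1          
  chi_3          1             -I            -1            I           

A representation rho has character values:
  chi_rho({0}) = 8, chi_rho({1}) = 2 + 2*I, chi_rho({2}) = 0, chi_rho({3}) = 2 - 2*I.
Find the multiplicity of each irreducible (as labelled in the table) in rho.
Multiplicities: chi_0: 3, chi_1: 3, chi_2: 1, chi_3: 1.

Solution. Use <chi_rho, chi> = (1/|G|) sum_C |C| * chi_rho(C) * conj(chi(C)) with |G| = 4 for each irreducible chi in the table:
  <chi_rho, chi_0> = (1/4)[1*(8)*conj(1) + 1*(2 + 2*I)*conj(1) + 1*(0)*conj(1) + 1*(2 - 2*I)*conj(1)]
      = (1/4)[(8) + (2 + 2*I) + (0) + (2 - 2*I)] = 12/4 = 3
  <chi_rho, chi_1> = (1/4)[1*(8)*conj(1) + 1*(2 + 2*I)*conj(I) + 1*(0)*conj(-1) + 1*(2 - 2*I)*conj(-I)]
      = (1/4)[(8) + (2 - 2*I) + (0) + (2 + 2*I)] = 12/4 = 3
  <chi_rho, chi_2> = (1/4)[1*(8)*conj(1) + 1*(2 + 2*I)*conj(-1) + 1*(0)*conj(1) + 1*(2 - 2*I)*conj(-1)]
      = (1/4)[(8) + (-2 - 2*I) + (0) + (-2 + 2*I)] = 4/4 = 1
  <chi_rho, chi_3> = (1/4)[1*(8)*conj(1) + 1*(2 + 2*I)*conj(-I) + 1*(0)*conj(-1) + 1*(2 - 2*I)*conj(I)]
      = (1/4)[(8) + (-2 + 2*I) + (0) + (-2 - 2*I)] = 4/4 = 1
(Exp terms are combined using exp(i*s)*conj(exp(i*t)) = exp(i*(s-t)), and sums of them are collapsed using the identity that for every m > 1 the m distinct m-th roots of unity sum to 0, e.g. 1 + exp(2*I*pi/3) + exp(-2*I*pi/3) = 0.)
Dimension check: dim(rho) = sum (mult * dim) = 3*1 + 3*1 + 1*1 + 1*1 = 8 = chi_rho(e) = 8.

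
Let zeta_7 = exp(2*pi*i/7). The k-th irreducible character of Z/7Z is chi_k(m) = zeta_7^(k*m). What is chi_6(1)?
chi_6(1) = zeta_7^6 = exp(-2*I*pi/7)

Details: chi_6(1) = zeta_7^(6*1) = zeta_7^6. Since zeta_7^7 = 1, this equals zeta_7^6 = exp(2*pi*i*6/7) = exp(-2*I*pi/7).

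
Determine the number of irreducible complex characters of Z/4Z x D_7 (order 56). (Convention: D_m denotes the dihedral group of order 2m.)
20

Proof sketch: The number of irreducible complex representations of a finite group equals its number of conjugacy classes. For a direct product, #classes(G x H) = #classes(G) * #classes(H). Z/4Z has 4 classes (abelian), D_7 has 5 classes, so 4 * 5 = 20, so Z/4Z x D_7 (order 56) has exactly 20 irreducible complex representations.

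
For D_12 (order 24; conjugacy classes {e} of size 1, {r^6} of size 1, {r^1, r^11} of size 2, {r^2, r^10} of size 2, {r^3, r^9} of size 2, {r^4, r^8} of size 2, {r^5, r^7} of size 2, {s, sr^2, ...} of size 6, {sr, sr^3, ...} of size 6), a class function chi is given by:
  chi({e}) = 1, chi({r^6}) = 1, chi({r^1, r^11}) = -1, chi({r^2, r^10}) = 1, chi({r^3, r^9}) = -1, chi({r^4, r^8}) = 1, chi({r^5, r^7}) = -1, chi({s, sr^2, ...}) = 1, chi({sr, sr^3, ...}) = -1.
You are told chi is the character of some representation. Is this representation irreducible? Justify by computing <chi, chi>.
Irreducible: <chi, chi> = 1.

Solution. <chi, chi> = (1/|G|) sum_C |C| * |chi(C)|^2 = (1/24)[1*|1|^2 + 1*|1|^2 + 2*|-1|^2 + 2*|1|^2 + 2*|-1|^2 + 2*|1|^2 + 2*|-1|^2 + 6*|1|^2 + 6*|-1|^2]
  = (1/24)[(1) + (1) + (2) + (2) + (2) + (2) + (2) + (6) + (6)] = 24/24 = 1.
A character is irreducible iff <chi, chi> = 1, so this representation is irreducible.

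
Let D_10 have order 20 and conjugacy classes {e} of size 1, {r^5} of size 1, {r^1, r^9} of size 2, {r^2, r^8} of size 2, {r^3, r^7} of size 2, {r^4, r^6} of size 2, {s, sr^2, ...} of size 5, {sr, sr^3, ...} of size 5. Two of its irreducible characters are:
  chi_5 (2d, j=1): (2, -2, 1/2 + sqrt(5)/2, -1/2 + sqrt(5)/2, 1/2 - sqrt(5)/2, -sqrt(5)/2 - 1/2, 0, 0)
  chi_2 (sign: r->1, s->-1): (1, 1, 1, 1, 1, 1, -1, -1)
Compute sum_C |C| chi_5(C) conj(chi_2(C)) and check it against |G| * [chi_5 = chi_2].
Sum = 0; so <chi_5, chi_2> = 0 (distinct irreducibles are orthogonal).

Details: Compute term by term over conjugacy classes (|C| * chi_5(C) * conj(chi_2(C))):
  1*(2)*conj(1) + 1*(-2)*conj(1) + 2*(1/2 + sqrt(5)/2)*conj(1) + 2*(-1/2 + sqrt(5)/2)*conj(1) + 2*(1/2 - sqrt(5)/2)*conj(1) + 2*(-sqrt(5)/2 - 1/2)*conj(1) + 5*(0)*conj(-1) + 5*(0)*conj(-1)
  = (2) + (-2) + (1 + sqrt(5)) + (-1 + sqrt(5)) + (1 - sqrt(5)) + (-sqrt(5) - 1) + (0) + (0)
  = 0.
Dividing by |G| = 20 gives 0/20 = 0, matching the row-orthogonality relation <chi_5, chi_2> = [chi_5 = chi_2].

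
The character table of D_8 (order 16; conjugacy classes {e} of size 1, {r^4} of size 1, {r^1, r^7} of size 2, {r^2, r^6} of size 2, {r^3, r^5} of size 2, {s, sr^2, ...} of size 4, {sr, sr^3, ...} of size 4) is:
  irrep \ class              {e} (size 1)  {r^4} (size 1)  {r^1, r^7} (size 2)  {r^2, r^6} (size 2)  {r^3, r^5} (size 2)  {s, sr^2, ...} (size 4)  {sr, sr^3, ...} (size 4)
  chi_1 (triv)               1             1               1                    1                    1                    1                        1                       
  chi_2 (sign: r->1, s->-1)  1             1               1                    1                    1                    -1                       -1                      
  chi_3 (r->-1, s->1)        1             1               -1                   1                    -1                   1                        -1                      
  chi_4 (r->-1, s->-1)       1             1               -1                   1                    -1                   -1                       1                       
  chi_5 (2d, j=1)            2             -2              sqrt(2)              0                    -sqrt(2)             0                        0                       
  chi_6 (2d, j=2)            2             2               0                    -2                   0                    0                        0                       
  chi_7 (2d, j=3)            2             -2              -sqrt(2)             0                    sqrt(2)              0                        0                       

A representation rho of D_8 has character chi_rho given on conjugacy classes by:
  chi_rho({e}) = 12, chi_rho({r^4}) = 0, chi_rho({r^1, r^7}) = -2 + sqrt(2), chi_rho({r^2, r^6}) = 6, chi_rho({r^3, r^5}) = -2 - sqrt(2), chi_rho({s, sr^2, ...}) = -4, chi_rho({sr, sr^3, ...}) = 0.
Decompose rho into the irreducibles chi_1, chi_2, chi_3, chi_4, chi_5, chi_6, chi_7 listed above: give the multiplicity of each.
Multiplicities: chi_1: 0, chi_2: 2, chi_3: 1, chi_4: 3, chi_5: 2, chi_6: 0, chi_7: 1.

Reasoning: Use <chi_rho, chi> = (1/|G|) sum_C |C| * chi_rho(C) * conj(chi(C)) with |G| = 16 for each irreducible chi in the table:
  <chi_rho, chi_1> = (1/16)[1*(12)*conj(1) + 1*(0)*conj(1) + 2*(-2 + sqrt(2))*conj(1) + 2*(6)*conj(1) + 2*(-2 - sqrt(2))*conj(1) + 4*(-4)*conj(1) + 4*(0)*conj(1)]
      = (1/16)[(12) + (0) + (-4 + 2*sqrt(2)) + (12) + (-4 - 2*sqrt(2)) + (-16) + (0)] = 0/16 = 0
  <chi_rho, chi_2> = (1/16)[1*(12)*conj(1) + 1*(0)*conj(1) + 2*(-2 + sqrt(2))*conj(1) + 2*(6)*conj(1) + 2*(-2 - sqrt(2))*conj(1) + 4*(-4)*conj(-1) + 4*(0)*conj(-1)]
      = (1/16)[(12) + (0) + (-4 + 2*sqrt(2)) + (12) + (-4 - 2*sqrt(2)) + (16) + (0)] = 32/16 = 2
  <chi_rho, chi_3> = (1/16)[1*(12)*conj(1) + 1*(0)*conj(1) + 2*(-2 + sqrt(2))*conj(-1) + 2*(6)*conj(1) + 2*(-2 - sqrt(2))*conj(-1) + 4*(-4)*conj(1) + 4*(0)*conj(-1)]
      = (1/16)[(12) + (0) + (4 - 2*sqrt(2)) + (12) + (2*sqrt(2) + 4) + (-16) + (0)] = 16/16 = 1
  <chi_rho, chi_4> = (1/16)[1*(12)*conj(1) + 1*(0)*conj(1) + 2*(-2 + sqrt(2))*conj(-1) + 2*(6)*conj(1) + 2*(-2 - sqrt(2))*conj(-1) + 4*(-4)*conj(-1) + 4*(0)*conj(1)]
      = (1/16)[(12) + (0) + (4 - 2*sqrt(2)) + (12) + (2*sqrt(2) + 4) + (16) + (0)] = 48/16 = 3
  <chi_rho, chi_5> = (1/16)[1*(12)*conj(2) + 1*(0)*conj(-2) + 2*(-2 + sqrt(2))*conj(sqrt(2)) + 2*(6)*conj(0) + 2*(-2 - sqrt(2))*conj(-sqrt(2)) + 4*(-4)*conj(0) + 4*(0)*conj(0)]
      = (1/16)[(24) + (0) + (4 - 4*sqrt(2)) + (0) + (4 + 4*sqrt(2)) + (0) + (0)] = 32/16 = 2
  <chi_rho, chi_6> = (1/16)[1*(12)*conj(2) + 1*(0)*conj(2) + 2*(-2 + sqrt(2))*conj(0) + 2*(6)*conj(-2) + 2*(-2 - sqrt(2))*conj(0) + 4*(-4)*conj(0) + 4*(0)*conj(0)]
      = (1/16)[(24) + (0) + (0) + (-24) + (0) + (0) + (0)] = 0/16 = 0
  <chi_rho, chi_7> = (1/16)[1*(12)*conj(2) + 1*(0)*conj(-2) + 2*(-2 + sqrt(2))*conj(-sqrt(2)) + 2*(6)*conj(0) + 2*(-2 - sqrt(2))*conj(sqrt(2)) + 4*(-4)*conj(0) + 4*(0)*conj(0)]
      = (1/16)[(24) + (0) + (-4 + 4*sqrt(2)) + (0) + (-4*sqrt(2) - 4) + (0) + (0)] = 16/16 = 1
Dimension check: dim(rho) = sum (mult * dim) = 0*1 + 2*1 + 1*1 + 3*1 + 2*2 + 0*2 + 1*2 = 12 = chi_rho(e) = 12.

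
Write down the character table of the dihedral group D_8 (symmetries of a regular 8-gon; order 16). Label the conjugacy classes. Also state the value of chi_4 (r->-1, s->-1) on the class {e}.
Conjugacy classes: {e} of size 1, {r^4} of size 1, {r^1, r^7} of size 2, {r^2, r^6} of size 2, {r^3, r^5} of size 2, {s, sr^2, ...} of size 4, {sr, sr^3, ...} of size 4.
Character table:
  irrep \ class              {e} (size 1)  {r^4} (size 1)  {r^1, r^7} (size 2)  {r^2, r^6} (size 2)  {r^3, r^5} (size 2)  {s, sr^2, ...} (size 4)  {sr, sr^3, ...} (size 4)
  chi_1 (triv)               1             1               1                    1                    1                    1                        1                       
  chi_2 (sign: r->1, s->-1)  1             1               1                    1                    1                    -1                       -1                      
  chi_3 (r->-1, s->1)        1             1               -1                   1                    -1                   1                        -1                      
  chi_4 (r->-1, s->-1)       1             1               -1                   1                    -1                   -1                       1                       
  chi_5 (2d, j=1)            2             -2              sqrt(2)              0                    -sqrt(2)             0                        0                       
  chi_6 (2d, j=2)            2             2               0                    -2                   0                    0                        0                       
  chi_7 (2d, j=3)            2             -2              -sqrt(2)             0                    sqrt(2)              0                        0                       

Spot check: chi_4 (r->-1, s->-1) on {e} = 1.

Proof sketch: D_8 has order 2*8 = 16 with 7 conjugacy classes, hence 7 irreducibles. Sum of squared dims 1 + 1 + 1 + 1 + 4 + 4 + 4 = 16 = |G|. Linear characters come from the abelianisation; the 2-dimensional irreps have character r^k -> 2*cos(2*pi*j*k/8), reflections -> 0.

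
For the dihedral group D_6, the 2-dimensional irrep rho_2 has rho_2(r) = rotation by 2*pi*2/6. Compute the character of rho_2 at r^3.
chi_{rho_2}(r^3) = 2*cos(2*pi*2*3/6) = 2

Solution. rho_2(r^3) is rotation by angle 2*pi*2*3/6, whose trace is 2*cos(2*pi*2*3/6) = 2.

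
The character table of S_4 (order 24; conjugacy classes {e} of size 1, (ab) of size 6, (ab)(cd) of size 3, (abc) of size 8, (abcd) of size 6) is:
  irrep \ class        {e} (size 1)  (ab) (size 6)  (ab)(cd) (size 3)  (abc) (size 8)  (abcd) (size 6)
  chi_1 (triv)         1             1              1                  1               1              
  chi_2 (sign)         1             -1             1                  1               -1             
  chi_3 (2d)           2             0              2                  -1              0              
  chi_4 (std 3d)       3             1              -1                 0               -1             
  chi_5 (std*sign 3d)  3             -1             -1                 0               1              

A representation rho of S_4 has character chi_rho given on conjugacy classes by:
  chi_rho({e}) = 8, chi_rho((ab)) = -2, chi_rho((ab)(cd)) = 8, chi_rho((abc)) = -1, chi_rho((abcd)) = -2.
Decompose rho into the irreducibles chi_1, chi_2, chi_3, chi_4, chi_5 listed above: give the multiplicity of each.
Multiplicities: chi_1: 0, chi_2: 2, chi_3: 3, chi_4: 0, chi_5: 0.

Proof sketch: Use <chi_rho, chi> = (1/|G|) sum_C |C| * chi_rho(C) * conj(chi(C)) with |G| = 24 for each irreducible chi in the table:
  <chi_rho, chi_1> = (1/24)[1*(8)*conj(1) + 6*(-2)*conj(1) + 3*(8)*conj(1) + 8*(-1)*conj(1) + 6*(-2)*conj(1)]
      = (1/24)[(8) + (-12) + (24) + (-8) + (-12)] = 0/24 = 0
  <chi_rho, chi_2> = (1/24)[1*(8)*conj(1) + 6*(-2)*conj(-1) + 3*(8)*conj(1) + 8*(-1)*conj(1) + 6*(-2)*conj(-1)]
      = (1/24)[(8) + (12) + (24) + (-8) + (12)] = 48/24 = 2
  <chi_rho, chi_3> = (1/24)[1*(8)*conj(2) + 6*(-2)*conj(0) + 3*(8)*conj(2) + 8*(-1)*conj(-1) + 6*(-2)*conj(0)]
      = (1/24)[(16) + (0) + (48) + (8) + (0)] = 72/24 = 3
  <chi_rho, chi_4> = (1/24)[1*(8)*conj(3) + 6*(-2)*conj(1) + 3*(8)*conj(-1) + 8*(-1)*conj(0) + 6*(-2)*conj(-1)]
      = (1/24)[(24) + (-12) + (-24) + (0) + (12)] = 0/24 = 0
  <chi_rho, chi_5> = (1/24)[1*(8)*conj(3) + 6*(-2)*conj(-1) + 3*(8)*conj(-1) + 8*(-1)*conj(0) + 6*(-2)*conj(1)]
      = (1/24)[(24) + (12) + (-24) + (0) + (-12)] = 0/24 = 0
Dimension check: dim(rho) = sum (mult * dim) = 0*1 + 2*1 + 3*2 + 0*3 + 0*3 = 8 = chi_rho(e) = 8.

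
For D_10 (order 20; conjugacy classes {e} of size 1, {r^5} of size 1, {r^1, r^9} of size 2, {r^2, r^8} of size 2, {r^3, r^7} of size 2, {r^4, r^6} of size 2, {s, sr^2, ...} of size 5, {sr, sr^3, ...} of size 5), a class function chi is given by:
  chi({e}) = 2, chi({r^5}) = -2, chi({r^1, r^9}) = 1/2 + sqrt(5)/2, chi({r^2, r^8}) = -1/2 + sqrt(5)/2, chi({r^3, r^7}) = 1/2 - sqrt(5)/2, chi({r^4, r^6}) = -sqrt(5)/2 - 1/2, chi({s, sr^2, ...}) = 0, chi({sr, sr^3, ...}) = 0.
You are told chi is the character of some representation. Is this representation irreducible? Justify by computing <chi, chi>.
Irreducible: <chi, chi> = 1.

Details: <chi, chi> = (1/|G|) sum_C |C| * |chi(C)|^2 = (1/20)[1*|2|^2 + 1*|-2|^2 + 2*|1/2 + sqrt(5)/2|^2 + 2*|-1/2 + sqrt(5)/2|^2 + 2*|1/2 - sqrt(5)/2|^2 + 2*|-sqrt(5)/2 - 1/2|^2 + 5*|0|^2 + 5*|0|^2]
  = (1/20)[(4) + (4) + (sqrt(5) + 3) + (3 - sqrt(5)) + (3 - sqrt(5)) + (sqrt(5) + 3) + (0) + (0)] = 20/20 = 1.
A character is irreducible iff <chi, chi> = 1, so this representation is irreducible.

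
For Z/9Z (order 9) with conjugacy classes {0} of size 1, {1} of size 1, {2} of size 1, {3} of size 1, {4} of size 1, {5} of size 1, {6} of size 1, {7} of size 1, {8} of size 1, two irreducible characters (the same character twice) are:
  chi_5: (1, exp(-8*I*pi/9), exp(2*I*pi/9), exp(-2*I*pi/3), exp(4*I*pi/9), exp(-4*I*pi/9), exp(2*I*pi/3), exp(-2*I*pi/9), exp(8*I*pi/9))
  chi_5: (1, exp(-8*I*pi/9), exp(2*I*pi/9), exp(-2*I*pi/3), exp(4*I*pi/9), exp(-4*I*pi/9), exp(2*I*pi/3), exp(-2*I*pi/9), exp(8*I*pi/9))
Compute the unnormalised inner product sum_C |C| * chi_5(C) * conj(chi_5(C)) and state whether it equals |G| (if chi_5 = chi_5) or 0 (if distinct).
Sum = 9 = |G| = 9; so <chi_5, chi_5> = 1 (norm-1 confirms irreducibility).

Compute term by term over conjugacy classes (|C| * chi_5(C) * conj(chi_5(C))):
  1*(1)*conj(1) + 1*(exp(-8*I*pi/9))*conj(exp(-8*I*pi/9)) + 1*(exp(2*I*pi/9))*conj(exp(2*I*pi/9)) + 1*(exp(-2*I*pi/3))*conj(exp(-2*I*pi/3)) + 1*(exp(4*I*pi/9))*conj(exp(4*I*pi/9)) + 1*(exp(-4*I*pi/9))*conj(exp(-4*I*pi/9)) + 1*(exp(2*I*pi/3))*conj(exp(2*I*pi/3)) + 1*(exp(-2*I*pi/9))*conj(exp(-2*I*pi/9)) + 1*(exp(8*I*pi/9))*conj(exp(8*I*pi/9))
  = (1) + (1) + (1) + (1) + (1) + (1) + (1) + (1) + (1)
  = 9.
(Exp terms are combined using exp(i*s)*conj(exp(i*t)) = exp(i*(s-t)), and sums of them are collapsed using the identity that for every m > 1 the m distinct m-th roots of unity sum to 0, e.g. 1 + exp(2*I*pi/3) + exp(-2*I*pi/3) = 0.)
Dividing by |G| = 9 gives 9/9 = 1, matching the row-orthogonality relation <chi_5, chi_5> = [chi_5 = chi_5].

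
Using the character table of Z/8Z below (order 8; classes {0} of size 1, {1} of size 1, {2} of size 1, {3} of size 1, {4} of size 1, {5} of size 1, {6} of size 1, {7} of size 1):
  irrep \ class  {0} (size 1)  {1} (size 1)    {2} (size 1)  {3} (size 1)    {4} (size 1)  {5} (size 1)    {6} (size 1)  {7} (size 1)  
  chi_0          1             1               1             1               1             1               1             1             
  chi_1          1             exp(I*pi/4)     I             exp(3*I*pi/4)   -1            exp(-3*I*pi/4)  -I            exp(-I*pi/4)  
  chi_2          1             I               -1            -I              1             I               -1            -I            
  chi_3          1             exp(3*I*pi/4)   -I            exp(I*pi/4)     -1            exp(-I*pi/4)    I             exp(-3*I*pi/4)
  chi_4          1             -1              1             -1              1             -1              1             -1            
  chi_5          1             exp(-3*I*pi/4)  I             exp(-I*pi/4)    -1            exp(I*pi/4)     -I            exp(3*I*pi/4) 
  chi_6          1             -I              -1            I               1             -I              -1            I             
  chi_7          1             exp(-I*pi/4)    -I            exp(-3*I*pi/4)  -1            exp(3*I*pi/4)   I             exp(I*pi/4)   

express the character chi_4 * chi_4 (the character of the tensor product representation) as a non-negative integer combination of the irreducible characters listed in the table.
chi_4 tensor chi_4 = chi_0 (all other irreducibles have multiplicity 0).

Explanation: The character of a tensor product is the pointwise product (chi_4 * chi_4)(C) = chi_4(C) * chi_4(C):
  {0}: (1)*(1), {1}: (-1)*(-1), {2}: (1)*(1), {3}: (-1)*(-1), {4}: (1)*(1), {5}: (-1)*(-1), {6}: (1)*(1), {7}: (-1)*(-1)
so (chi_4 * chi_4) takes values
  {0} -> 1, {1} -> 1, {2} -> 1, {3} -> 1, {4} -> 1, {5} -> 1, {6} -> 1, {7} -> 1.
Now take the inner product of this character with each irreducible chi from the table, <chi_4*chi_4, chi> = (1/8) sum_C |C| (chi_4*chi_4)(C) conj(chi(C)):
  <chi_4*chi_4, chi_0> = (1/8)[1*(1)*conj(1) + 1*(1)*conj(1) + 1*(1)*conj(1) + 1*(1)*conj(1) + 1*(1)*conj(1) + 1*(1)*conj(1) + 1*(1)*conj(1) + 1*(1)*conj(1)]
      = (1/8)[(1) + (1) + (1) + (1) + (1) + (1) + (1) + (1)] = 8/8 = 1
  <chi_4*chi_4, chi_1> = (1/8)[1*(1)*conj(1) + 1*(1)*conj(exp(I*pi/4)) + 1*(1)*conj(I) + 1*(1)*conj(exp(3*I*pi/4)) + 1*(1)*conj(-1) + 1*(1)*conj(exp(-3*I*pi/4)) + 1*(1)*conj(-I) + 1*(1)*conj(exp(-I*pi/4))]
      = (1/8)[(1) + (exp(-I*pi/4)) + (-I) + (exp(-3*I*pi/4)) + (-1) + (exp(3*I*pi/4)) + (I) + (exp(I*pi/4))] = 0/8 = 0
  <chi_4*chi_4, chi_2> = (1/8)[1*(1)*conj(1) + 1*(1)*conj(I) + 1*(1)*conj(-1) + 1*(1)*conj(-I) + 1*(1)*conj(1) + 1*(1)*conj(I) + 1*(1)*conj(-1) + 1*(1)*conj(-I)]
      = (1/8)[(1) + (-I) + (-1) + (I) + (1) + (-I) + (-1) + (I)] = 0/8 = 0
  <chi_4*chi_4, chi_3> = (1/8)[1*(1)*conj(1) + 1*(1)*conj(exp(3*I*pi/4)) + 1*(1)*conj(-I) + 1*(1)*conj(exp(I*pi/4)) + 1*(1)*conj(-1) + 1*(1)*conj(exp(-I*pi/4)) + 1*(1)*conj(I) + 1*(1)*conj(exp(-3*I*pi/4))]
      = (1/8)[(1) + (exp(-3*I*pi/4)) + (I) + (exp(-I*pi/4)) + (-1) + (exp(I*pi/4)) + (-I) + (exp(3*I*pi/4))] = 0/8 = 0
  <chi_4*chi_4, chi_4> = (1/8)[1*(1)*conj(1) + 1*(1)*conj(-1) + 1*(1)*conj(1) + 1*(1)*conj(-1) + 1*(1)*conj(1) + 1*(1)*conj(-1) + 1*(1)*conj(1) + 1*(1)*conj(-1)]
      = (1/8)[(1) + (-1) + (1) + (-1) + (1) + (-1) + (1) + (-1)] = 0/8 = 0
  <chi_4*chi_4, chi_5> = (1/8)[1*(1)*conj(1) + 1*(1)*conj(exp(-3*I*pi/4)) + 1*(1)*conj(I) + 1*(1)*conj(exp(-I*pi/4)) + 1*(1)*conj(-1) + 1*(1)*conj(exp(I*pi/4)) + 1*(1)*conj(-I) + 1*(1)*conj(exp(3*I*pi/4))]
      = (1/8)[(1) + (exp(3*I*pi/4)) + (-I) + (exp(I*pi/4)) + (-1) + (exp(-I*pi/4)) + (I) + (exp(-3*I*pi/4))] = 0/8 = 0
  <chi_4*chi_4, chi_6> = (1/8)[1*(1)*conj(1) + 1*(1)*conj(-I) + 1*(1)*conj(-1) + 1*(1)*conj(I) + 1*(1)*conj(1) + 1*(1)*conj(-I) + 1*(1)*conj(-1) + 1*(1)*conj(I)]
      = (1/8)[(1) + (I) + (-1) + (-I) + (1) + (I) + (-1) + (-I)] = 0/8 = 0
  <chi_4*chi_4, chi_7> = (1/8)[1*(1)*conj(1) + 1*(1)*conj(exp(-I*pi/4)) + 1*(1)*conj(-I) + 1*(1)*conj(exp(-3*I*pi/4)) + 1*(1)*conj(-1) + 1*(1)*conj(exp(3*I*pi/4)) + 1*(1)*conj(I) + 1*(1)*conj(exp(I*pi/4))]
      = (1/8)[(1) + (exp(I*pi/4)) + (I) + (exp(3*I*pi/4)) + (-1) + (exp(-3*I*pi/4)) + (-I) + (exp(-I*pi/4))] = 0/8 = 0
(Exp terms are combined using exp(i*s)*conj(exp(i*t)) = exp(i*(s-t)), and sums of them are collapsed using the identity that for every m > 1 the m distinct m-th roots of unity sum to 0, e.g. 1 + exp(2*I*pi/3) + exp(-2*I*pi/3) = 0.)
Hence the multiplicities are chi_0: 1. Dimension check: dim(chi_4)*dim(chi_4) = 1*1 = 1 and sum (mult * dim) = 1*1 = 1.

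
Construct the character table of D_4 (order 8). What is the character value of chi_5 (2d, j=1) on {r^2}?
Conjugacy classes: {e} of size 1, {r^2} of size 1, {r^1, r^3} of size 2, {s, sr^2, ...} of size 2, {sr, sr^3, ...} of size 2.
Character table:
  irrep \ class              {e} (size 1)  {r^2} (size 1)  {r^1, r^3} (size 2)  {s, sr^2, ...} (size 2)  {sr, sr^3, ...} (size 2)
  chi_1 (triv)               1             1               1                    1                        1                       
  chi_2 (sign: r->1, s->-1)  1             1               1                    -1                       -1                      
  chi_3 (r->-1, s->1)        1             1               -1                   1                        -1                      
  chi_4 (r->-1, s->-1)       1             1               -1                   -1                       1                       
  chi_5 (2d, j=1)            2             -2              0                    0                        0                       

Spot check: chi_5 (2d, j=1) on {r^2} = -2.

Justification: D_4 has order 2*4 = 8 with 5 conjugacy classes, hence 5 irreducibles. Sum of squared dims 1 + 1 + 1 + 1 + 4 = 8 = |G|. Linear characters come from the abelianisation; the 2-dimensional irreps have character r^k -> 2*cos(2*pi*j*k/4), reflections -> 0.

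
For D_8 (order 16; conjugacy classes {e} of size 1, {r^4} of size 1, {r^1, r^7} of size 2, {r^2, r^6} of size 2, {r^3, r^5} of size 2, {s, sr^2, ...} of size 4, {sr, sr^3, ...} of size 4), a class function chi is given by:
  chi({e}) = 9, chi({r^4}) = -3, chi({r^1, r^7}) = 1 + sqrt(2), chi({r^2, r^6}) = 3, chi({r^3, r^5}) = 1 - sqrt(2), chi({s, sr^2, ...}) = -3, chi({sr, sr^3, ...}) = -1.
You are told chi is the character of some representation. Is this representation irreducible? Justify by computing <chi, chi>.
Not irreducible (reducible): <chi, chi> = 10 > 1.

Proof sketch: <chi, chi> = (1/|G|) sum_C |C| * |chi(C)|^2 = (1/16)[1*|9|^2 + 1*|-3|^2 + 2*|1 + sqrt(2)|^2 + 2*|3|^2 + 2*|1 - sqrt(2)|^2 + 4*|-3|^2 + 4*|-1|^2]
  = (1/16)[(81) + (9) + (4*sqrt(2) + 6) + (18) + (6 - 4*sqrt(2)) + (36) + (4)] = 160/16 = 10.
A character is irreducible iff <chi, chi> = 1, so this representation is reducible.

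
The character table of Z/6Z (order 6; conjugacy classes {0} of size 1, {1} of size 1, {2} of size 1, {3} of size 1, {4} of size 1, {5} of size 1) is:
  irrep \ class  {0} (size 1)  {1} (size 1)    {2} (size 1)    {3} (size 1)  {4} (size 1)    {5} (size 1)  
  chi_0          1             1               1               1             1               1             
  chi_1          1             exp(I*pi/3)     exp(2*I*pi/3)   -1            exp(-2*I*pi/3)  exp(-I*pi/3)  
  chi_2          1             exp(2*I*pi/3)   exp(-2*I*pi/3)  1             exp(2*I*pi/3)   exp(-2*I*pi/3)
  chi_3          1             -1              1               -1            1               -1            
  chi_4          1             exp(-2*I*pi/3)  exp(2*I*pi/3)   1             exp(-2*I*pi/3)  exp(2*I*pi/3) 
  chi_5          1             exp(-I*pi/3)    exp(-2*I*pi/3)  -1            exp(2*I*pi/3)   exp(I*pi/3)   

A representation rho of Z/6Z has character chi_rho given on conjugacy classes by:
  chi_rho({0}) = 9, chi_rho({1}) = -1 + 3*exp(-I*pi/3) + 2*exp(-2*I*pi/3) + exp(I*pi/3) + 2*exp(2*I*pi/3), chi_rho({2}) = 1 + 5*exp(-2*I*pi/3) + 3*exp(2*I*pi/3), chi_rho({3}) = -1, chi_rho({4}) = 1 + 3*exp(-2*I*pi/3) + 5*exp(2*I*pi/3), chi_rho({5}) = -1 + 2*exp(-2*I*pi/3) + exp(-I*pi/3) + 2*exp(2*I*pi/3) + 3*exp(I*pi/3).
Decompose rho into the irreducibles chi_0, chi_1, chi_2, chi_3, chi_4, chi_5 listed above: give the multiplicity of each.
Multiplicities: chi_0: 0, chi_1: 1, chi_2: 2, chi_3: 1, chi_4: 2, chi_5: 3.

Explanation: Use <chi_rho, chi> = (1/|G|) sum_C |C| * chi_rho(C) * conj(chi(C)) with |G| = 6 for each irreducible chi in the table:
  <chi_rho, chi_0> = (1/6)[1*(9)*conj(1) + 1*(-1 + 3*exp(-I*pi/3) + 2*exp(-2*I*pi/3) + exp(I*pi/3) + 2*exp(2*I*pi/3))*conj(1) + 1*(1 + 5*exp(-2*I*pi/3) + 3*exp(2*I*pi/3))*conj(1) + 1*(-1)*conj(1) + 1*(1 + 3*exp(-2*I*pi/3) + 5*exp(2*I*pi/3))*conj(1) + 1*(-1 + 2*exp(-2*I*pi/3) + exp(-I*pi/3) + 2*exp(2*I*pi/3) + 3*exp(I*pi/3))*conj(1)]
      = (1/6)[(9) + (-1 + 3*exp(-I*pi/3) + 2*exp(-2*I*pi/3) + exp(I*pi/3) + 2*exp(2*I*pi/3)) + (1 + 5*exp(-2*I*pi/3) + 3*exp(2*I*pi/3)) + (-1) + (1 + 3*exp(-2*I*pi/3) + 5*exp(2*I*pi/3)) + (-1 + 2*exp(-2*I*pi/3) + exp(-I*pi/3) + 2*exp(2*I*pi/3) + 3*exp(I*pi/3))] = 0/6 = 0
  <chi_rho, chi_1> = (1/6)[1*(9)*conj(1) + 1*(-1 + 3*exp(-I*pi/3) + 2*exp(-2*I*pi/3) + exp(I*pi/3) + 2*exp(2*I*pi/3))*conj(exp(I*pi/3)) + 1*(1 + 5*exp(-2*I*pi/3) + 3*exp(2*I*pi/3))*conj(exp(2*I*pi/3)) + 1*(-1)*conj(-1) + 1*(1 + 3*exp(-2*I*pi/3) + 5*exp(2*I*pi/3))*conj(exp(-2*I*pi/3)) + 1*(-1 + 2*exp(-2*I*pi/3) + exp(-I*pi/3) + 2*exp(2*I*pi/3) + 3*exp(I*pi/3))*conj(exp(-I*pi/3))]
      = (1/6)[(9) + (-2) + (3 + exp(-2*I*pi/3) + 5*exp(2*I*pi/3)) + (1) + (3 + 5*exp(-2*I*pi/3) + exp(2*I*pi/3)) + (-2)] = 6/6 = 1
  <chi_rho, chi_2> = (1/6)[1*(9)*conj(1) + 1*(-1 + 3*exp(-I*pi/3) + 2*exp(-2*I*pi/3) + exp(I*pi/3) + 2*exp(2*I*pi/3))*conj(exp(2*I*pi/3)) + 1*(1 + 5*exp(-2*I*pi/3) + 3*exp(2*I*pi/3))*conj(exp(-2*I*pi/3)) + 1*(-1)*conj(1) + 1*(1 + 3*exp(-2*I*pi/3) + 5*exp(2*I*pi/3))*conj(exp(2*I*pi/3)) + 1*(-1 + 2*exp(-2*I*pi/3) + exp(-I*pi/3) + 2*exp(2*I*pi/3) + 3*exp(I*pi/3))*conj(exp(-2*I*pi/3))]
      = (1/6)[(9) + (-1 + exp(-I*pi/3) - exp(-2*I*pi/3) + 2*exp(2*I*pi/3)) + (5 + 3*exp(-2*I*pi/3) + exp(2*I*pi/3)) + (-1) + (5 + exp(-2*I*pi/3) + 3*exp(2*I*pi/3)) + (-1 + 2*exp(-2*I*pi/3) - exp(2*I*pi/3) + exp(I*pi/3))] = 12/6 = 2
  <chi_rho, chi_3> = (1/6)[1*(9)*conj(1) + 1*(-1 + 3*exp(-I*pi/3) + 2*exp(-2*I*pi/3) + exp(I*pi/3) + 2*exp(2*I*pi/3))*conj(-1) + 1*(1 + 5*exp(-2*I*pi/3) + 3*exp(2*I*pi/3))*conj(1) + 1*(-1)*conj(-1) + 1*(1 + 3*exp(-2*I*pi/3) + 5*exp(2*I*pi/3))*conj(1) + 1*(-1 + 2*exp(-2*I*pi/3) + exp(-I*pi/3) + 2*exp(2*I*pi/3) + 3*exp(I*pi/3))*conj(-1)]
      = (1/6)[(9) + (1 - 2*exp(2*I*pi/3) - exp(I*pi/3) - 2*exp(-2*I*pi/3) - 3*exp(-I*pi/3)) + (1 + 5*exp(-2*I*pi/3) + 3*exp(2*I*pi/3)) + (1) + (1 + 3*exp(-2*I*pi/3) + 5*exp(2*I*pi/3)) + (1 - 3*exp(I*pi/3) - 2*exp(2*I*pi/3) - exp(-I*pi/3) - 2*exp(-2*I*pi/3))] = 6/6 = 1
  <chi_rho, chi_4> = (1/6)[1*(9)*conj(1) + 1*(-1 + 3*exp(-I*pi/3) + 2*exp(-2*I*pi/3) + exp(I*pi/3) + 2*exp(2*I*pi/3))*conj(exp(-2*I*pi/3)) + 1*(1 + 5*exp(-2*I*pi/3) + 3*exp(2*I*pi/3))*conj(exp(2*I*pi/3)) + 1*(-1)*conj(1) + 1*(1 + 3*exp(-2*I*pi/3) + 5*exp(2*I*pi/3))*conj(exp(-2*I*pi/3)) + 1*(-1 + 2*exp(-2*I*pi/3) + exp(-I*pi/3) + 2*exp(2*I*pi/3) + 3*exp(I*pi/3))*conj(exp(2*I*pi/3))]
      = (1/6)[(9) + (2) + (3 + exp(-2*I*pi/3) + 5*exp(2*I*pi/3)) + (-1) + (3 + 5*exp(-2*I*pi/3) + exp(2*I*pi/3)) + (2)] = 12/6 = 2
  <chi_rho, chi_5> = (1/6)[1*(9)*conj(1) + 1*(-1 + 3*exp(-I*pi/3) + 2*exp(-2*I*pi/3) + exp(I*pi/3) + 2*exp(2*I*pi/3))*conj(exp(-I*pi/3)) + 1*(1 + 5*exp(-2*I*pi/3) + 3*exp(2*I*pi/3))*conj(exp(-2*I*pi/3)) + 1*(-1)*conj(-1) + 1*(1 + 3*exp(-2*I*pi/3) + 5*exp(2*I*pi/3))*conj(exp(2*I*pi/3)) + 1*(-1 + 2*exp(-2*I*pi/3) + exp(-I*pi/3) + 2*exp(2*I*pi/3) + 3*exp(I*pi/3))*conj(exp(I*pi/3))]
      = (1/6)[(9) + (1 + 2*exp(-I*pi/3) - exp(I*pi/3) + exp(2*I*pi/3)) + (5 + 3*exp(-2*I*pi/3) + exp(2*I*pi/3)) + (1) + (5 + exp(-2*I*pi/3) + 3*exp(2*I*pi/3)) + (1 + exp(-2*I*pi/3) - exp(-I*pi/3) + 2*exp(I*pi/3))] = 18/6 = 3
(Exp terms are combined using exp(i*s)*conj(exp(i*t)) = exp(i*(s-t)), and sums of them are collapsed using the identity that for every m > 1 the m distinct m-th roots of unity sum to 0, e.g. 1 + exp(2*I*pi/3) + exp(-2*I*pi/3) = 0.)
Dimension check: dim(rho) = sum (mult * dim) = 0*1 + 1*1 + 2*1 + 1*1 + 2*1 + 3*1 = 9 = chi_rho(e) = 9.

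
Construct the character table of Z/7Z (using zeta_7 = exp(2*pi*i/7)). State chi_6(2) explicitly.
Character table of Z/7Z (irreps indexed chi_0,...,chi_6 with chi_k(m) = zeta_7^(k*m), zeta_7 = exp(2*pi*i/7)):
  irrep \ class  {0} (size 1)  {1} (size 1)    {2} (size 1)    {3} (size 1)    {4} (size 1)    {5} (size 1)    {6} (size 1)  
  chi_0          1             1               1               1               1               1               1             
  chi_1          1             exp(2*I*pi/7)   exp(4*I*pi/7)   exp(6*I*pi/7)   exp(-6*I*pi/7)  exp(-4*I*pi/7)  exp(-2*I*pi/7)
  chi_2          1             exp(4*I*pi/7)   exp(-6*I*pi/7)  exp(-2*I*pi/7)  exp(2*I*pi/7)   exp(6*I*pi/7)   exp(-4*I*pi/7)
  chi_3          1             exp(6*I*pi/7)   exp(-2*I*pi/7)  exp(4*I*pi/7)   exp(-4*I*pi/7)  exp(2*I*pi/7)   exp(-6*I*pi/7)
  chi_4          1             exp(-6*I*pi/7)  exp(2*I*pi/7)   exp(-4*I*pi/7)  exp(4*I*pi/7)   exp(-2*I*pi/7)  exp(6*I*pi/7) 
  chi_5          1             exp(-4*I*pi/7)  exp(6*I*pi/7)   exp(2*I*pi/7)   exp(-2*I*pi/7)  exp(-6*I*pi/7)  exp(4*I*pi/7) 
  chi_6          1             exp(-2*I*pi/7)  exp(-4*I*pi/7)  exp(-6*I*pi/7)  exp(6*I*pi/7)   exp(4*I*pi/7)   exp(2*I*pi/7) 

Spot check: chi_6(2) = zeta_7^(6*2) = zeta_7^12 = exp(-4*I*pi/7).

Solution. Z/7Z is abelian, so all 7 irreducible complex representations are 1-dimensional. They are given by chi_k(m) = zeta_7^(k*m) for k = 0,...,6. Row orthogonality: sum_m chi_k(m) conj(chi_l(m)) = 7 * [k = l].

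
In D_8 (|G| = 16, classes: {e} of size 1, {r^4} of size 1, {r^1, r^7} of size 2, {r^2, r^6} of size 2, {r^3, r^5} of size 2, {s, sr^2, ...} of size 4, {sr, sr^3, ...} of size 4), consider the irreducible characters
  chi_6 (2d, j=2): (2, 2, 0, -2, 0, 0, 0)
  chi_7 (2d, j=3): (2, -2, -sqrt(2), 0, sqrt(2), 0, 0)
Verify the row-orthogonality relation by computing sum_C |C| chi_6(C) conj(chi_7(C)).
Sum = 0; so <chi_6, chi_7> = 0 (distinct irreducibles are orthogonal).

Argument: Compute term by term over conjugacy classes (|C| * chi_6(C) * conj(chi_7(C))):
  1*(2)*conj(2) + 1*(2)*conj(-2) + 2*(0)*conj(-sqrt(2)) + 2*(-2)*conj(0) + 2*(0)*conj(sqrt(2)) + 4*(0)*conj(0) + 4*(0)*conj(0)
  = (4) + (-4) + (0) + (0) + (0) + (0) + (0)
  = 0.
Dividing by |G| = 16 gives 0/16 = 0, matching the row-orthogonality relation <chi_6, chi_7> = [chi_6 = chi_7].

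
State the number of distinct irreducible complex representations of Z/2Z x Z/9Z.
18

Details: The number of irreducible complex representations of a finite group equals its number of conjugacy classes. Z/2Z x Z/9Z is abelian of order 18, so every element is its own conjugacy class: 18 classes, so Z/2Z x Z/9Z (order 18) has exactly 18 irreducible complex representations.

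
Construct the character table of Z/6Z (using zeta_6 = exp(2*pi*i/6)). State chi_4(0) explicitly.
Character table of Z/6Z (irreps indexed chi_0,...,chi_5 with chi_k(m) = zeta_6^(k*m), zeta_6 = exp(2*pi*i/6)):
  irrep \ class  {0} (size 1)  {1} (size 1)    {2} (size 1)    {3} (size 1)  {4} (size 1)    {5} (size 1)  
  chi_0          1             1               1               1             1               1             
  chi_1          1             exp(I*pi/3)     exp(2*I*pi/3)   -1            exp(-2*I*pi/3)  exp(-I*pi/3)  
  chi_2          1             exp(2*I*pi/3)   exp(-2*I*pi/3)  1             exp(2*I*pi/3)   exp(-2*I*pi/3)
  chi_3          1             -1              1               -1            1               -1            
  chi_4          1             exp(-2*I*pi/3)  exp(2*I*pi/3)   1             exp(-2*I*pi/3)  exp(2*I*pi/3) 
  chi_5          1             exp(-I*pi/3)    exp(-2*I*pi/3)  -1            exp(2*I*pi/3)   exp(I*pi/3)   

Spot check: chi_4(0) = zeta_6^(4*0) = zeta_6^0 = 1.

Why: Z/6Z is abelian, so all 6 irreducible complex representations are 1-dimensional. They are given by chi_k(m) = zeta_6^(k*m) for k = 0,...,5. Row orthogonality: sum_m chi_k(m) conj(chi_l(m)) = 6 * [k = l].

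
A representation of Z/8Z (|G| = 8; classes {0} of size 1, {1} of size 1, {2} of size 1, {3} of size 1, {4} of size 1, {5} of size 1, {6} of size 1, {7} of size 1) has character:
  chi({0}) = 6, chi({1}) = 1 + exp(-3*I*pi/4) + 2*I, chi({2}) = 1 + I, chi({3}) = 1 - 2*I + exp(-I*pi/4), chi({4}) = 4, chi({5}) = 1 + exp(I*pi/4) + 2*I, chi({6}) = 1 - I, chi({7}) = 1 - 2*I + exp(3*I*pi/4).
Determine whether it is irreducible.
Not irreducible (reducible): <chi, chi> = 10 > 1.

Proof sketch: <chi, chi> = (1/|G|) sum_C |C| * |chi(C)|^2 = (1/8)[1*|6|^2 + 1*|1 + exp(-3*I*pi/4) + 2*I|^2 + 1*|1 + I|^2 + 1*|1 - 2*I + exp(-I*pi/4)|^2 + 1*|4|^2 + 1*|1 + exp(I*pi/4) + 2*I|^2 + 1*|1 - I|^2 + 1*|1 - 2*I + exp(3*I*pi/4)|^2]
  = (1/8)[(36) + (6 + 3*exp(-3*I*pi/4) + exp(3*I*pi/4) - 2*exp(-I*pi/4)) + (2) + (6 - 2*exp(3*I*pi/4) + exp(-I*pi/4) + 3*exp(I*pi/4)) + (16) + (6 - 2*exp(3*I*pi/4) + exp(-I*pi/4) + 3*exp(I*pi/4)) + (2) + (6 + 3*exp(-3*I*pi/4) + exp(3*I*pi/4) - 2*exp(-I*pi/4))] = 80/8 = 10.
(Exp terms are combined using exp(i*s)*conj(exp(i*t)) = exp(i*(s-t)), and sums of them are collapsed using the identity that for every m > 1 the m distinct m-th roots of unity sum to 0, e.g. 1 + exp(2*I*pi/3) + exp(-2*I*pi/3) = 0.)
A character is irreducible iff <chi, chi> = 1, so this representation is reducible.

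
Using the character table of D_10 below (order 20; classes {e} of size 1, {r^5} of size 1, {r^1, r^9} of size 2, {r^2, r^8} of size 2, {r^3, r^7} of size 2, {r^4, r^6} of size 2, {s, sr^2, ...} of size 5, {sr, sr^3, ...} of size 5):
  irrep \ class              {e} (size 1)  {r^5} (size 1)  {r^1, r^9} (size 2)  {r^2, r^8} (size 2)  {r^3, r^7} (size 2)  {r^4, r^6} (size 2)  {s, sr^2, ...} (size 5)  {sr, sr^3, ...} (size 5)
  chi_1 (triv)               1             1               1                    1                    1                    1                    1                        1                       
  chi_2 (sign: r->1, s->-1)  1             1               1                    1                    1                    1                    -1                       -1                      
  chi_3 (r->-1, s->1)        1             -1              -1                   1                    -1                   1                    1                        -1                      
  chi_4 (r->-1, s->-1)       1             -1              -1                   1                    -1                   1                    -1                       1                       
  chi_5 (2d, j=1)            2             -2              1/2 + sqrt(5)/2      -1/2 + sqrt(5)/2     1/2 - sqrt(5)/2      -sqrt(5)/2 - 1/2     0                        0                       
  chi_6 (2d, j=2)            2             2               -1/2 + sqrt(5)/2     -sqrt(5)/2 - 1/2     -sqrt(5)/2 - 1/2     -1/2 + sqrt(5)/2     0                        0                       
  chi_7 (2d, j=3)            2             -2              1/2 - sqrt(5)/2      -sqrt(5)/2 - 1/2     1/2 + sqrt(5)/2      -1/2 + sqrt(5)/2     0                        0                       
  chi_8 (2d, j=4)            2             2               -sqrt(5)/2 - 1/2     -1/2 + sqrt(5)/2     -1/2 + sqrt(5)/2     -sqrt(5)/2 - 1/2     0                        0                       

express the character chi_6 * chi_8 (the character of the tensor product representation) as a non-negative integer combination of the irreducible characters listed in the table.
chi_6 tensor chi_8 = chi_6 + chi_8 (all other irreducibles have multiplicity 0).

Details: The character of a tensor product is the pointwise product (chi_6 * chi_8)(C) = chi_6(C) * chi_8(C):
  {e}: (2)*(2), {r^5}: (2)*(2), {r^1, r^9}: (-1/2 + sqrt(5)/2)*(-sqrt(5)/2 - 1/2), {r^2, r^8}: (-sqrt(5)/2 - 1/2)*(-1/2 + sqrt(5)/2), {r^3, r^7}: (-sqrt(5)/2 - 1/2)*(-1/2 + sqrt(5)/2), {r^4, r^6}: (-1/2 + sqrt(5)/2)*(-sqrt(5)/2 - 1/2), {s, sr^2, ...}: (0)*(0), {sr, sr^3, ...}: (0)*(0)
so (chi_6 * chi_8) takes values
  {e} -> 4, {r^5} -> 4, {r^1, r^9} -> -1, {r^2, r^8} -> -1, {r^3, r^7} -> -1, {r^4, r^6} -> -1, {s, sr^2, ...} -> 0, {sr, sr^3, ...} -> 0.
Now take the inner product of this character with each irreducible chi from the table, <chi_6*chi_8, chi> = (1/20) sum_C |C| (chi_6*chi_8)(C) conj(chi(C)):
  <chi_6*chi_8, chi_1> = (1/20)[1*(4)*conj(1) + 1*(4)*conj(1) + 2*(-1)*conj(1) + 2*(-1)*conj(1) + 2*(-1)*conj(1) + 2*(-1)*conj(1) + 5*(0)*conj(1) + 5*(0)*conj(1)]
      = (1/20)[(4) + (4) + (-2) + (-2) + (-2) + (-2) + (0) + (0)] = 0/20 = 0
  <chi_6*chi_8, chi_2> = (1/20)[1*(4)*conj(1) + 1*(4)*conj(1) + 2*(-1)*conj(1) + 2*(-1)*conj(1) + 2*(-1)*conj(1) + 2*(-1)*conj(1) + 5*(0)*conj(-1) + 5*(0)*conj(-1)]
      = (1/20)[(4) + (4) + (-2) + (-2) + (-2) + (-2) + (0) + (0)] = 0/20 = 0
  <chi_6*chi_8, chi_3> = (1/20)[1*(4)*conj(1) + 1*(4)*conj(-1) + 2*(-1)*conj(-1) + 2*(-1)*conj(1) + 2*(-1)*conj(-1) + 2*(-1)*conj(1) + 5*(0)*conj(1) + 5*(0)*conj(-1)]
      = (1/20)[(4) + (-4) + (2) + (-2) + (2) + (-2) + (0) + (0)] = 0/20 = 0
  <chi_6*chi_8, chi_4> = (1/20)[1*(4)*conj(1) + 1*(4)*conj(-1) + 2*(-1)*conj(-1) + 2*(-1)*conj(1) + 2*(-1)*conj(-1) + 2*(-1)*conj(1) + 5*(0)*conj(-1) + 5*(0)*conj(1)]
      = (1/20)[(4) + (-4) + (2) + (-2) + (2) + (-2) + (0) + (0)] = 0/20 = 0
  <chi_6*chi_8, chi_5> = (1/20)[1*(4)*conj(2) + 1*(4)*conj(-2) + 2*(-1)*conj(1/2 + sqrt(5)/2) + 2*(-1)*conj(-1/2 + sqrt(5)/2) + 2*(-1)*conj(1/2 - sqrt(5)/2) + 2*(-1)*conj(-sqrt(5)/2 - 1/2) + 5*(0)*conj(0) + 5*(0)*conj(0)]
      = (1/20)[(8) + (-8) + (-sqrt(5) - 1) + (1 - sqrt(5)) + (-1 + sqrt(5)) + (1 + sqrt(5)) + (0) + (0)] = 0/20 = 0
  <chi_6*chi_8, chi_6> = (1/20)[1*(4)*conj(2) + 1*(4)*conj(2) + 2*(-1)*conj(-1/2 + sqrt(5)/2) + 2*(-1)*conj(-sqrt(5)/2 - 1/2) + 2*(-1)*conj(-sqrt(5)/2 - 1/2) + 2*(-1)*conj(-1/2 + sqrt(5)/2) + 5*(0)*conj(0) + 5*(0)*conj(0)]
      = (1/20)[(8) + (8) + (1 - sqrt(5)) + (1 + sqrt(5)) + (1 + sqrt(5)) + (1 - sqrt(5)) + (0) + (0)] = 20/20 = 1
  <chi_6*chi_8, chi_7> = (1/20)[1*(4)*conj(2) + 1*(4)*conj(-2) + 2*(-1)*conj(1/2 - sqrt(5)/2) + 2*(-1)*conj(-sqrt(5)/2 - 1/2) + 2*(-1)*conj(1/2 + sqrt(5)/2) + 2*(-1)*conj(-1/2 + sqrt(5)/2) + 5*(0)*conj(0) + 5*(0)*conj(0)]
      = (1/20)[(8) + (-8) + (-1 + sqrt(5)) + (1 + sqrt(5)) + (-sqrt(5) - 1) + (1 - sqrt(5)) + (0) + (0)] = 0/20 = 0
  <chi_6*chi_8, chi_8> = (1/20)[1*(4)*conj(2) + 1*(4)*conj(2) + 2*(-1)*conj(-sqrt(5)/2 - 1/2) + 2*(-1)*conj(-1/2 + sqrt(5)/2) + 2*(-1)*conj(-1/2 + sqrt(5)/2) + 2*(-1)*conj(-sqrt(5)/2 - 1/2) + 5*(0)*conj(0) + 5*(0)*conj(0)]
      = (1/20)[(8) + (8) + (1 + sqrt(5)) + (1 - sqrt(5)) + (1 - sqrt(5)) + (1 + sqrt(5)) + (0) + (0)] = 20/20 = 1
Hence the multiplicities are chi_6: 1, chi_8: 1. Dimension check: dim(chi_6)*dim(chi_8) = 2*2 = 4 and sum (mult * dim) = 1*2 + 1*2 = 4.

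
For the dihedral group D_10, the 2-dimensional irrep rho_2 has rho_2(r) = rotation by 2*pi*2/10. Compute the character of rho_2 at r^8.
chi_{rho_2}(r^8) = 2*cos(2*pi*2*8/10) = -sqrt(5)/2 - 1/2

Derivation: rho_2(r^8) is rotation by angle 2*pi*2*8/10, whose trace is 2*cos(2*pi*2*8/10) = -sqrt(5)/2 - 1/2.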